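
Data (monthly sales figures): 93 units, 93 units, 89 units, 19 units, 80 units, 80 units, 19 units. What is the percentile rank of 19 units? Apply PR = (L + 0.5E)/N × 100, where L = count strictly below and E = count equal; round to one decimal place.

N = 7.
Strictly below 19: 0. Equal to 19: 2.
PR = (0 + 0.5·2)/7 × 100 = 14.3

14.3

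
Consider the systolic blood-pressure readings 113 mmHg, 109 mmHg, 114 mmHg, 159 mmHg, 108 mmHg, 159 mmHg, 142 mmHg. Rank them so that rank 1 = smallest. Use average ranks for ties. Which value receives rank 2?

109

Sorted (ascending): 108, 109, 113, 114, 142, 159, 159
The 2 values of 159 occupy positions 6–7 → average rank (6+7)/2 = 6.5.
Rank 2 → value 109.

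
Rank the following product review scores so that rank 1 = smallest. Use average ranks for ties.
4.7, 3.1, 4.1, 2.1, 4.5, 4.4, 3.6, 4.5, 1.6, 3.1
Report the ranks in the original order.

10, 3.5, 6, 2, 8.5, 7, 5, 8.5, 1, 3.5

Sorted (ascending): 1.6, 2.1, 3.1, 3.1, 3.6, 4.1, 4.4, 4.5, 4.5, 4.7
The 2 values of 3.1 occupy positions 3–4 → average rank (3+4)/2 = 3.5.
The 2 values of 4.5 occupy positions 8–9 → average rank (8+9)/2 = 8.5.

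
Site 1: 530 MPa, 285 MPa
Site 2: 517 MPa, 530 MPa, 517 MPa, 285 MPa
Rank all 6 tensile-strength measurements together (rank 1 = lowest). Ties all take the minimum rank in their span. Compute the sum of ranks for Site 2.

Sorted (ascending): 285, 285, 517, 517, 530, 530
The 2 values of 285 occupy positions 1–2 → each gets rank 1.
The 2 values of 517 occupy positions 3–4 → each gets rank 3.
The 2 values of 530 occupy positions 5–6 → each gets rank 5.
Site 2 values → pooled ranks: 517→3, 530→5, 517→3, 285→1
Rank sum = 3 + 5 + 3 + 1 = 12

12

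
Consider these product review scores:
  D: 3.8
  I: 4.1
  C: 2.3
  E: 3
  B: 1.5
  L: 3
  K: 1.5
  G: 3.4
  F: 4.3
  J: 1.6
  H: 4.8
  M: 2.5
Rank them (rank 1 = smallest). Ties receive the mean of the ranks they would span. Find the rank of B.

Sorted (ascending): 1.5, 1.5, 1.6, 2.3, 2.5, 3, 3, 3.4, 3.8, 4.1, 4.3, 4.8
The 2 values of 1.5 occupy positions 1–2 → average rank (1+2)/2 = 1.5.
The 2 values of 3 occupy positions 6–7 → average rank (6+7)/2 = 6.5.
B has value 1.5 → rank 1.5.

1.5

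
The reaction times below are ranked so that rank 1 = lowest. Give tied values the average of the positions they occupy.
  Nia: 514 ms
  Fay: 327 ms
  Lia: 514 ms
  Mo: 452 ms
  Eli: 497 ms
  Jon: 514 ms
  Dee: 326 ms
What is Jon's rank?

Sorted (ascending): 326, 327, 452, 497, 514, 514, 514
The 3 values of 514 occupy positions 5–7 → average rank 6.
Jon has value 514 ms → rank 6.

6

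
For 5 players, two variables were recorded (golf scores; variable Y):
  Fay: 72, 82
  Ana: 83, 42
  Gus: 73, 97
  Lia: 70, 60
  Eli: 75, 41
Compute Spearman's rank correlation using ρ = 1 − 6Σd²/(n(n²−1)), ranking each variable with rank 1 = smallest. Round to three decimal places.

-0.500

Ranks of variable 1: 2, 5, 3, 1, 4
Ranks of variable 2: 4, 2, 5, 3, 1
d = r₁ − r₂: -2, 3, -2, -2, 3
d²: 4, 9, 4, 4, 9; Σd² = 30
ρ = 1 − 6·30/(5·24) = 1 − 180/120 = -0.500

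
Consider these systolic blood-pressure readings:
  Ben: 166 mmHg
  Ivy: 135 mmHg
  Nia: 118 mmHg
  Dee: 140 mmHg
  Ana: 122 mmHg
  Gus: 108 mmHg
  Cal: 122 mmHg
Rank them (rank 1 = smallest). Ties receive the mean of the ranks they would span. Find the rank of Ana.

Sorted (ascending): 108, 118, 122, 122, 135, 140, 166
The 2 values of 122 occupy positions 3–4 → average rank (3+4)/2 = 3.5.
Ana has value 122 mmHg → rank 3.5.

3.5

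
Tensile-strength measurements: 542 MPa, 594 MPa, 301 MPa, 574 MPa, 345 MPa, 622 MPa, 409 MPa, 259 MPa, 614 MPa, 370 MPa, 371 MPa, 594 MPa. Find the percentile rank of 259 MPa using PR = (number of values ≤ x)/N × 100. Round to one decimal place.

N = 12.
Strictly below 259: 0. Equal to 259: 1.
PR = 1/12 × 100 = 8.3

8.3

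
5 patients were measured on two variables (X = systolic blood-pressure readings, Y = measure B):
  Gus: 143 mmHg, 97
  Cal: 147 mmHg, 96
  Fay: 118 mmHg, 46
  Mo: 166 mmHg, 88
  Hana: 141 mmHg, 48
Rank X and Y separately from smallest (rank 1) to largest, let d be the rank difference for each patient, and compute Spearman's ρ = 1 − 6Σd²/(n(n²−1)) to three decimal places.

0.600

Ranks of variable 1: 3, 4, 1, 5, 2
Ranks of variable 2: 5, 4, 1, 3, 2
d = r₁ − r₂: -2, 0, 0, 2, 0
d²: 4, 0, 0, 4, 0; Σd² = 8
ρ = 1 − 6·8/(5·24) = 1 − 48/120 = 0.600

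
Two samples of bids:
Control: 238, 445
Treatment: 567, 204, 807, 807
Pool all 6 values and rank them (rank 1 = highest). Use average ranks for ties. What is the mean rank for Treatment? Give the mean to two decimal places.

3.00

Sorted (descending): 807, 807, 567, 445, 238, 204
The 2 values of 807 occupy positions 1–2 → average rank (1+2)/2 = 1.5.
Treatment values → pooled ranks: 567→3, 204→6, 807→1.5, 807→1.5
Mean rank = (3 + 6 + 1.5 + 1.5) / 4 = 3.00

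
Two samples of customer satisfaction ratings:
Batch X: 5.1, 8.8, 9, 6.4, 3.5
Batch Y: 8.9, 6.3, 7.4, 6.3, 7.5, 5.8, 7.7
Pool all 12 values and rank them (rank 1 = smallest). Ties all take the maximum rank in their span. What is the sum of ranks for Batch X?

31

Sorted (ascending): 3.5, 5.1, 5.8, 6.3, 6.3, 6.4, 7.4, 7.5, 7.7, 8.8, 8.9, 9
The 2 values of 6.3 occupy positions 4–5 → each gets rank 5.
Batch X values → pooled ranks: 5.1→2, 8.8→10, 9→12, 6.4→6, 3.5→1
Rank sum = 2 + 10 + 12 + 6 + 1 = 31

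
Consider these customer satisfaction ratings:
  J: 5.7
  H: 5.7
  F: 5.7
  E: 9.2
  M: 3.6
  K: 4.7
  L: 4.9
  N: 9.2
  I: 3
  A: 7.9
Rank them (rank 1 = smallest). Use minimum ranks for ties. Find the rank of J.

5

Sorted (ascending): 3, 3.6, 4.7, 4.9, 5.7, 5.7, 5.7, 7.9, 9.2, 9.2
The 3 values of 5.7 occupy positions 5–7 → each gets rank 5.
The 2 values of 9.2 occupy positions 9–10 → each gets rank 9.
J has value 5.7 → rank 5.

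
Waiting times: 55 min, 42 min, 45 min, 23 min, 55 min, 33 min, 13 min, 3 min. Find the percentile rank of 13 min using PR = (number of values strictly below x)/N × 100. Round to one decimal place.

12.5

N = 8.
Strictly below 13: 1. Equal to 13: 1.
PR = 1/8 × 100 = 12.5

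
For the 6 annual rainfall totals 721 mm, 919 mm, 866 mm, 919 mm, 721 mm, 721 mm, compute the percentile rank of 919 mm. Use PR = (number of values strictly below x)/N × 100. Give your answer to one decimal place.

66.7

N = 6.
Strictly below 919: 4. Equal to 919: 2.
PR = 4/6 × 100 = 66.7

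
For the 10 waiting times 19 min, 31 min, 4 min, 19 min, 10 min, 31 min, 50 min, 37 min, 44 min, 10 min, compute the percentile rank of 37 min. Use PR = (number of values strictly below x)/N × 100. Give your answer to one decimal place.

N = 10.
Strictly below 37: 7. Equal to 37: 1.
PR = 7/10 × 100 = 70.0

70.0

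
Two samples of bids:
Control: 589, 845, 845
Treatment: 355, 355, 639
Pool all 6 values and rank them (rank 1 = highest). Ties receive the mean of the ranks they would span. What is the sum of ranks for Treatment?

14

Sorted (descending): 845, 845, 639, 589, 355, 355
The 2 values of 845 occupy positions 1–2 → average rank (1+2)/2 = 1.5.
The 2 values of 355 occupy positions 5–6 → average rank (5+6)/2 = 5.5.
Treatment values → pooled ranks: 355→5.5, 355→5.5, 639→3
Rank sum = 5.5 + 5.5 + 3 = 14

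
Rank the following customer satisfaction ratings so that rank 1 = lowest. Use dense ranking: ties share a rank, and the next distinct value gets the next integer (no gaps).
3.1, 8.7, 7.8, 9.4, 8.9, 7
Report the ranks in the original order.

1, 4, 3, 6, 5, 2

Sorted (ascending): 3.1, 7, 7.8, 8.7, 8.9, 9.4
No ties — each value takes its position as its rank.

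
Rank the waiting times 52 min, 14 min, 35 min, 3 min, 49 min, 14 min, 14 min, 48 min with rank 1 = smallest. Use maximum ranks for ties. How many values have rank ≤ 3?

1

Sorted (ascending): 3, 14, 14, 14, 35, 48, 49, 52
The 3 values of 14 occupy positions 2–4 → each gets rank 4.
Ranks ≤ 3: {1} → 1 value.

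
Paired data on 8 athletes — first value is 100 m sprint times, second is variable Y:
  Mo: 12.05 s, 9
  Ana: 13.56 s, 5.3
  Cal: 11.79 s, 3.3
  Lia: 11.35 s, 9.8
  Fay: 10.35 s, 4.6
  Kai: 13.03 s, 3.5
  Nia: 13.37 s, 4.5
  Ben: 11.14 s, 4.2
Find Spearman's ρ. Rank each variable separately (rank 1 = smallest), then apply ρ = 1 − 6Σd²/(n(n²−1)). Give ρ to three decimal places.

Ranks of variable 1: 5, 8, 4, 3, 1, 6, 7, 2
Ranks of variable 2: 7, 6, 1, 8, 5, 2, 4, 3
d = r₁ − r₂: -2, 2, 3, -5, -4, 4, 3, -1
d²: 4, 4, 9, 25, 16, 16, 9, 1; Σd² = 84
ρ = 1 − 6·84/(8·63) = 1 − 504/504 = 0.000

0.000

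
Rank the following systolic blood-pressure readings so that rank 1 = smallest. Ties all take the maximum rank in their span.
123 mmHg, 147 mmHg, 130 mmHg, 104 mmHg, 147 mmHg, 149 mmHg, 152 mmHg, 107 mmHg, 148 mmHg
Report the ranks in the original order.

Sorted (ascending): 104, 107, 123, 130, 147, 147, 148, 149, 152
The 2 values of 147 occupy positions 5–6 → each gets rank 6.

3, 6, 4, 1, 6, 8, 9, 2, 7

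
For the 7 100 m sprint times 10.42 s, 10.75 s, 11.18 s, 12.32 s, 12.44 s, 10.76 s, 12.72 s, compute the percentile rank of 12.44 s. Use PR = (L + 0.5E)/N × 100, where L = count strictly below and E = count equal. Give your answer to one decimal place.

78.6

N = 7.
Strictly below 12.44: 5. Equal to 12.44: 1.
PR = (5 + 0.5·1)/7 × 100 = 78.6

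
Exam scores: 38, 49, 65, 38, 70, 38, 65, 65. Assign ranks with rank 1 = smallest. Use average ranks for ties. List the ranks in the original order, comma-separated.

2, 4, 6, 2, 8, 2, 6, 6

Sorted (ascending): 38, 38, 38, 49, 65, 65, 65, 70
The 3 values of 38 occupy positions 1–3 → average rank 2.
The 3 values of 65 occupy positions 5–7 → average rank 6.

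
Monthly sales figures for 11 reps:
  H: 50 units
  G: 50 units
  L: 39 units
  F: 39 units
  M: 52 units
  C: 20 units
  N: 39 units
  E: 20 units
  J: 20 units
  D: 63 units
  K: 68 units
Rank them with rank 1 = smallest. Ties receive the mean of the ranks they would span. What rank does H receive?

Sorted (ascending): 20, 20, 20, 39, 39, 39, 50, 50, 52, 63, 68
The 3 values of 20 occupy positions 1–3 → average rank 2.
The 3 values of 39 occupy positions 4–6 → average rank 5.
The 2 values of 50 occupy positions 7–8 → average rank (7+8)/2 = 7.5.
H has value 50 units → rank 7.5.

7.5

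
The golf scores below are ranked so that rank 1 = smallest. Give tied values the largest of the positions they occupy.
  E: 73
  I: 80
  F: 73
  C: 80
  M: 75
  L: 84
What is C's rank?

5

Sorted (ascending): 73, 73, 75, 80, 80, 84
The 2 values of 73 occupy positions 1–2 → each gets rank 2.
The 2 values of 80 occupy positions 4–5 → each gets rank 5.
C has value 80 → rank 5.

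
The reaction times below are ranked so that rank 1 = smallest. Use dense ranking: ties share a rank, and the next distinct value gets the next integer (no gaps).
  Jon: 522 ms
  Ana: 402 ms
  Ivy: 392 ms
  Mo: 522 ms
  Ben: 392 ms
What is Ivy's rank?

Sorted (ascending): 392, 392, 402, 522, 522
The 2 values of 392 share dense rank 1.
The 2 values of 522 share dense rank 3.
Remaining distinct values take the next consecutive integers.
Ivy has value 392 ms → rank 1.

1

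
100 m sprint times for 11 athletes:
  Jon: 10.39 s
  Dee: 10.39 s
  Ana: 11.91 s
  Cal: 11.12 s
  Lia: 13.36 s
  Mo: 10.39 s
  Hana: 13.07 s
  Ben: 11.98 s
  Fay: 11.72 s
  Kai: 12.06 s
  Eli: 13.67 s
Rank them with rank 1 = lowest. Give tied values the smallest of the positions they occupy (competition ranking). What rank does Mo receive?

1

Sorted (ascending): 10.39, 10.39, 10.39, 11.12, 11.72, 11.91, 11.98, 12.06, 13.07, 13.36, 13.67
The 3 values of 10.39 occupy positions 1–3 → each gets rank 1.
Mo has value 10.39 s → rank 1.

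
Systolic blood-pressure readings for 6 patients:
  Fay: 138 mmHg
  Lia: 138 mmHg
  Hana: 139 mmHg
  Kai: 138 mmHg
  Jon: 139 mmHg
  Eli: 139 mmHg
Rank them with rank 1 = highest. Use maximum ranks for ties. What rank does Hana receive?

Sorted (descending): 139, 139, 139, 138, 138, 138
The 3 values of 139 occupy positions 1–3 → each gets rank 3.
The 3 values of 138 occupy positions 4–6 → each gets rank 6.
Hana has value 139 mmHg → rank 3.

3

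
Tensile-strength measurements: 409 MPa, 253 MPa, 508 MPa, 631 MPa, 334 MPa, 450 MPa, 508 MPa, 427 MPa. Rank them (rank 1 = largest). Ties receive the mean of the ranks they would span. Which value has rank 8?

Sorted (descending): 631, 508, 508, 450, 427, 409, 334, 253
The 2 values of 508 occupy positions 2–3 → average rank (2+3)/2 = 2.5.
Rank 8 → value 253.

253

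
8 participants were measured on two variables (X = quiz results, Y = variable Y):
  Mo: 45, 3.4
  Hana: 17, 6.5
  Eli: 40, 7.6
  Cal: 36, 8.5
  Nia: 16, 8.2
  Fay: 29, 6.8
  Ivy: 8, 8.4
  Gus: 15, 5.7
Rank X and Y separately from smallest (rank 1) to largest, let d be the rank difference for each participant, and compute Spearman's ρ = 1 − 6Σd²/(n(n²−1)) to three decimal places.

Ranks of variable 1: 8, 4, 7, 6, 3, 5, 1, 2
Ranks of variable 2: 1, 3, 5, 8, 6, 4, 7, 2
d = r₁ − r₂: 7, 1, 2, -2, -3, 1, -6, 0
d²: 49, 1, 4, 4, 9, 1, 36, 0; Σd² = 104
ρ = 1 − 6·104/(8·63) = 1 − 624/504 = -0.238

-0.238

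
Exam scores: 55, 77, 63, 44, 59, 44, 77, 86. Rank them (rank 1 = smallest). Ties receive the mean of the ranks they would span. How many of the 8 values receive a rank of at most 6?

5

Sorted (ascending): 44, 44, 55, 59, 63, 77, 77, 86
The 2 values of 44 occupy positions 1–2 → average rank (1+2)/2 = 1.5.
The 2 values of 77 occupy positions 6–7 → average rank (6+7)/2 = 6.5.
Ranks ≤ 6: {1.5, 1.5, 3, 4, 5} → 5 values.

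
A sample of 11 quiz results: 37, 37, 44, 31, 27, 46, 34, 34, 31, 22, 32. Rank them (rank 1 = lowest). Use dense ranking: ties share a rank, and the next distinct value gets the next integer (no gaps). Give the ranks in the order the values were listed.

Sorted (ascending): 22, 27, 31, 31, 32, 34, 34, 37, 37, 44, 46
The 2 values of 31 share dense rank 3.
The 2 values of 34 share dense rank 5.
The 2 values of 37 share dense rank 6.
Remaining distinct values take the next consecutive integers.

6, 6, 7, 3, 2, 8, 5, 5, 3, 1, 4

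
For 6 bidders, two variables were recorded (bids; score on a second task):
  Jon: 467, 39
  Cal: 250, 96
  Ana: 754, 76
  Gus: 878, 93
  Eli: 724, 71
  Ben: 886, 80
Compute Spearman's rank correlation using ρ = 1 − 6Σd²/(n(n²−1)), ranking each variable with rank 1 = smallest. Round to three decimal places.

0.086

Ranks of variable 1: 2, 1, 4, 5, 3, 6
Ranks of variable 2: 1, 6, 3, 5, 2, 4
d = r₁ − r₂: 1, -5, 1, 0, 1, 2
d²: 1, 25, 1, 0, 1, 4; Σd² = 32
ρ = 1 − 6·32/(6·35) = 1 − 192/210 = 0.086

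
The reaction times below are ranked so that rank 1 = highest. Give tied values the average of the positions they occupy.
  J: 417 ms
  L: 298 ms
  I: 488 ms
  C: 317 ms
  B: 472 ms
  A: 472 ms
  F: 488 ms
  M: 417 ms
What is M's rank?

Sorted (descending): 488, 488, 472, 472, 417, 417, 317, 298
The 2 values of 488 occupy positions 1–2 → average rank (1+2)/2 = 1.5.
The 2 values of 472 occupy positions 3–4 → average rank (3+4)/2 = 3.5.
The 2 values of 417 occupy positions 5–6 → average rank (5+6)/2 = 5.5.
M has value 417 ms → rank 5.5.

5.5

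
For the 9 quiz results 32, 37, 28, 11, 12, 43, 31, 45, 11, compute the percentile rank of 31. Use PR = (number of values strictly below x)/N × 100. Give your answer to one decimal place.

N = 9.
Strictly below 31: 4. Equal to 31: 1.
PR = 4/9 × 100 = 44.4

44.4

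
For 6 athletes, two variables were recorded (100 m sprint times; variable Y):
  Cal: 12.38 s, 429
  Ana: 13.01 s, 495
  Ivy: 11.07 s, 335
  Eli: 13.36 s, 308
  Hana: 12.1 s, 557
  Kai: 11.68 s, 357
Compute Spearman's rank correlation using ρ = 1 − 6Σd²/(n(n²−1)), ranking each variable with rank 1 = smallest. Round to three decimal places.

-0.029

Ranks of variable 1: 4, 5, 1, 6, 3, 2
Ranks of variable 2: 4, 5, 2, 1, 6, 3
d = r₁ − r₂: 0, 0, -1, 5, -3, -1
d²: 0, 0, 1, 25, 9, 1; Σd² = 36
ρ = 1 − 6·36/(6·35) = 1 − 216/210 = -0.029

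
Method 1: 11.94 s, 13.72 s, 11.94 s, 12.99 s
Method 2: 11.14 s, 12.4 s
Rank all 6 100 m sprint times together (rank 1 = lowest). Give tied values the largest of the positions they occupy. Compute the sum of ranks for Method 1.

Sorted (ascending): 11.14, 11.94, 11.94, 12.4, 12.99, 13.72
The 2 values of 11.94 occupy positions 2–3 → each gets rank 3.
Method 1 values → pooled ranks: 11.94→3, 13.72→6, 11.94→3, 12.99→5
Rank sum = 3 + 6 + 3 + 5 = 17

17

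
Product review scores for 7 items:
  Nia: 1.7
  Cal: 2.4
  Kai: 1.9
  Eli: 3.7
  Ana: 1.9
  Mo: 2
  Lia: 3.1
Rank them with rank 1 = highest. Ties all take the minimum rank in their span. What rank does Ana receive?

5

Sorted (descending): 3.7, 3.1, 2.4, 2, 1.9, 1.9, 1.7
The 2 values of 1.9 occupy positions 5–6 → each gets rank 5.
Ana has value 1.9 → rank 5.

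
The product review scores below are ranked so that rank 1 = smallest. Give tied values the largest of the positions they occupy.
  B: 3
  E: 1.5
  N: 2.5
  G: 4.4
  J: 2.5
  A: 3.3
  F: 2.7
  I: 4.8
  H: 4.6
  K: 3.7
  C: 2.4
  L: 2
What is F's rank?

Sorted (ascending): 1.5, 2, 2.4, 2.5, 2.5, 2.7, 3, 3.3, 3.7, 4.4, 4.6, 4.8
The 2 values of 2.5 occupy positions 4–5 → each gets rank 5.
F has value 2.7 → rank 6.

6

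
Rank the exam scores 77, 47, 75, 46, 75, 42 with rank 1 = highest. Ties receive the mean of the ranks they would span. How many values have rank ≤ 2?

Sorted (descending): 77, 75, 75, 47, 46, 42
The 2 values of 75 occupy positions 2–3 → average rank (2+3)/2 = 2.5.
Ranks ≤ 2: {1} → 1 value.

1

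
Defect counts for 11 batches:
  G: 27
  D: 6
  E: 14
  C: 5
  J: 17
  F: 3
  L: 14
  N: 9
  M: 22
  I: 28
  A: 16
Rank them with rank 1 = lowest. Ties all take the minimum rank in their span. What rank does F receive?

Sorted (ascending): 3, 5, 6, 9, 14, 14, 16, 17, 22, 27, 28
The 2 values of 14 occupy positions 5–6 → each gets rank 5.
F has value 3 → rank 1.

1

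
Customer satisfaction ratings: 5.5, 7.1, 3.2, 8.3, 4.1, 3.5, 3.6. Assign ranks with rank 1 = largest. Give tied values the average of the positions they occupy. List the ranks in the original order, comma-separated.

3, 2, 7, 1, 4, 6, 5

Sorted (descending): 8.3, 7.1, 5.5, 4.1, 3.6, 3.5, 3.2
No ties — each value takes its position as its rank.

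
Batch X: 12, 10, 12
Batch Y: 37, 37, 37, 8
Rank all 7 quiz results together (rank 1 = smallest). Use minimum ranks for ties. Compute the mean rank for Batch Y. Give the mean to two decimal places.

4.00

Sorted (ascending): 8, 10, 12, 12, 37, 37, 37
The 2 values of 12 occupy positions 3–4 → each gets rank 3.
The 3 values of 37 occupy positions 5–7 → each gets rank 5.
Batch Y values → pooled ranks: 37→5, 37→5, 37→5, 8→1
Mean rank = (5 + 5 + 5 + 1) / 4 = 4.00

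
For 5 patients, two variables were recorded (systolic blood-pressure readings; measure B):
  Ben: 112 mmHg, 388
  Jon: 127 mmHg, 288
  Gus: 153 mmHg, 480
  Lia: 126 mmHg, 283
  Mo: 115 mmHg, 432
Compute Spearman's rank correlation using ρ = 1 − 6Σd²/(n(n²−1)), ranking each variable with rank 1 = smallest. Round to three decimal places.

Ranks of variable 1: 1, 4, 5, 3, 2
Ranks of variable 2: 3, 2, 5, 1, 4
d = r₁ − r₂: -2, 2, 0, 2, -2
d²: 4, 4, 0, 4, 4; Σd² = 16
ρ = 1 − 6·16/(5·24) = 1 − 96/120 = 0.200

0.200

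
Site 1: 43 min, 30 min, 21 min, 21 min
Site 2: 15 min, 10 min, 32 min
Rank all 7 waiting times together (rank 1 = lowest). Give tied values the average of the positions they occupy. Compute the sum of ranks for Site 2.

9

Sorted (ascending): 10, 15, 21, 21, 30, 32, 43
The 2 values of 21 occupy positions 3–4 → average rank (3+4)/2 = 3.5.
Site 2 values → pooled ranks: 15→2, 10→1, 32→6
Rank sum = 2 + 1 + 6 = 9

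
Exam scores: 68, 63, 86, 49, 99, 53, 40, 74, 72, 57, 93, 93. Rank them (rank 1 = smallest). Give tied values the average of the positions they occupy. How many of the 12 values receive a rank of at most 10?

9

Sorted (ascending): 40, 49, 53, 57, 63, 68, 72, 74, 86, 93, 93, 99
The 2 values of 93 occupy positions 10–11 → average rank (10+11)/2 = 10.5.
Ranks ≤ 10: {1, 2, 3, 4, 5, 6, 7, 8, 9} → 9 values.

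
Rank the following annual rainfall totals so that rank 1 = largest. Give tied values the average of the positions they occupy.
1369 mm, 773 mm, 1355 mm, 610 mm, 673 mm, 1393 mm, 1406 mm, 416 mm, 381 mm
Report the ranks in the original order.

Sorted (descending): 1406, 1393, 1369, 1355, 773, 673, 610, 416, 381
No ties — each value takes its position as its rank.

3, 5, 4, 7, 6, 2, 1, 8, 9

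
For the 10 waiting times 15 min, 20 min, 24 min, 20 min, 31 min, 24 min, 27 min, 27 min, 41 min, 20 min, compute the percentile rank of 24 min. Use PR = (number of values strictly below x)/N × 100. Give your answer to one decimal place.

40.0

N = 10.
Strictly below 24: 4. Equal to 24: 2.
PR = 4/10 × 100 = 40.0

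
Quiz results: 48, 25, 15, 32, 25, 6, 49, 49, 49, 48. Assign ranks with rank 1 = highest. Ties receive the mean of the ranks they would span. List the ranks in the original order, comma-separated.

Sorted (descending): 49, 49, 49, 48, 48, 32, 25, 25, 15, 6
The 3 values of 49 occupy positions 1–3 → average rank 2.
The 2 values of 48 occupy positions 4–5 → average rank (4+5)/2 = 4.5.
The 2 values of 25 occupy positions 7–8 → average rank (7+8)/2 = 7.5.

4.5, 7.5, 9, 6, 7.5, 10, 2, 2, 2, 4.5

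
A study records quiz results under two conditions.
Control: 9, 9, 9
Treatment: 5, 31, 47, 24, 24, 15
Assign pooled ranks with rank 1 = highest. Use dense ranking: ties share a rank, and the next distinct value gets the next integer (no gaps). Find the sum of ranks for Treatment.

19

Sorted (descending): 47, 31, 24, 24, 15, 9, 9, 9, 5
The 2 values of 24 share dense rank 3.
The 3 values of 9 share dense rank 5.
Remaining distinct values take the next consecutive integers.
Treatment values → pooled ranks: 5→6, 31→2, 47→1, 24→3, 24→3, 15→4
Rank sum = 6 + 2 + 1 + 3 + 3 + 4 = 19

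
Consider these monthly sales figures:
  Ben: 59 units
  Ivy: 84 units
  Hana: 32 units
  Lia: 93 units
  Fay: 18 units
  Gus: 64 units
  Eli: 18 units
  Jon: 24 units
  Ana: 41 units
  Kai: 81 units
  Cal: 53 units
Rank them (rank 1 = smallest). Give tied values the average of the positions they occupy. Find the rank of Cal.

Sorted (ascending): 18, 18, 24, 32, 41, 53, 59, 64, 81, 84, 93
The 2 values of 18 occupy positions 1–2 → average rank (1+2)/2 = 1.5.
Cal has value 53 units → rank 6.

6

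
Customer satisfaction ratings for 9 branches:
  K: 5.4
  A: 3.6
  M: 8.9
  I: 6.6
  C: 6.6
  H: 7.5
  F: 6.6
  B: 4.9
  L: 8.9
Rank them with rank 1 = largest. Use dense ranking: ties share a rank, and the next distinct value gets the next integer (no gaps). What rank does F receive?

Sorted (descending): 8.9, 8.9, 7.5, 6.6, 6.6, 6.6, 5.4, 4.9, 3.6
The 2 values of 8.9 share dense rank 1.
The 3 values of 6.6 share dense rank 3.
Remaining distinct values take the next consecutive integers.
F has value 6.6 → rank 3.

3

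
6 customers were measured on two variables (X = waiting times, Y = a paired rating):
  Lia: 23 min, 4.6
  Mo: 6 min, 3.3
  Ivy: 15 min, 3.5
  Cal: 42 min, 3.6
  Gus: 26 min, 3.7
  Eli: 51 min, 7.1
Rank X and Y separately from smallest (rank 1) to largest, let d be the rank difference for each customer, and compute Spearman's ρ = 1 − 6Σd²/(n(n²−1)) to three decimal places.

Ranks of variable 1: 3, 1, 2, 5, 4, 6
Ranks of variable 2: 5, 1, 2, 3, 4, 6
d = r₁ − r₂: -2, 0, 0, 2, 0, 0
d²: 4, 0, 0, 4, 0, 0; Σd² = 8
ρ = 1 − 6·8/(6·35) = 1 − 48/210 = 0.771

0.771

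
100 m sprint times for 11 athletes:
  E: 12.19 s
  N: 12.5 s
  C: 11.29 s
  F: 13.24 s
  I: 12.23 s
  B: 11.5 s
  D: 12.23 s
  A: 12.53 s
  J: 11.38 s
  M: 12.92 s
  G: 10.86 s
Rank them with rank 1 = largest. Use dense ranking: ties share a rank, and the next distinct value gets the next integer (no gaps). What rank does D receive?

5

Sorted (descending): 13.24, 12.92, 12.53, 12.5, 12.23, 12.23, 12.19, 11.5, 11.38, 11.29, 10.86
The 2 values of 12.23 share dense rank 5.
Remaining distinct values take the next consecutive integers.
D has value 12.23 s → rank 5.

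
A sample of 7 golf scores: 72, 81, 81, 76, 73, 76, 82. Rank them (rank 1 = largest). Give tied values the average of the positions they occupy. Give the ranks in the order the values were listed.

7, 2.5, 2.5, 4.5, 6, 4.5, 1

Sorted (descending): 82, 81, 81, 76, 76, 73, 72
The 2 values of 81 occupy positions 2–3 → average rank (2+3)/2 = 2.5.
The 2 values of 76 occupy positions 4–5 → average rank (4+5)/2 = 4.5.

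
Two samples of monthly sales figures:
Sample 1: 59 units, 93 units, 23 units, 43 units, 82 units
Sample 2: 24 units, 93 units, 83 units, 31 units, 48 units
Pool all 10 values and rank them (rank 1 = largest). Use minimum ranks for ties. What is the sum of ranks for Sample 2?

27

Sorted (descending): 93, 93, 83, 82, 59, 48, 43, 31, 24, 23
The 2 values of 93 occupy positions 1–2 → each gets rank 1.
Sample 2 values → pooled ranks: 24→9, 93→1, 83→3, 31→8, 48→6
Rank sum = 9 + 1 + 3 + 8 + 6 = 27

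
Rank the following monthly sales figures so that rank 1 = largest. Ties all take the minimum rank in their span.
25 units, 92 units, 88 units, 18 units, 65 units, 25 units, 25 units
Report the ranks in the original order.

Sorted (descending): 92, 88, 65, 25, 25, 25, 18
The 3 values of 25 occupy positions 4–6 → each gets rank 4.

4, 1, 2, 7, 3, 4, 4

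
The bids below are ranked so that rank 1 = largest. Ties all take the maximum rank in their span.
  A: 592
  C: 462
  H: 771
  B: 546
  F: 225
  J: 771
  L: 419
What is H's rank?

Sorted (descending): 771, 771, 592, 546, 462, 419, 225
The 2 values of 771 occupy positions 1–2 → each gets rank 2.
H has value 771 → rank 2.

2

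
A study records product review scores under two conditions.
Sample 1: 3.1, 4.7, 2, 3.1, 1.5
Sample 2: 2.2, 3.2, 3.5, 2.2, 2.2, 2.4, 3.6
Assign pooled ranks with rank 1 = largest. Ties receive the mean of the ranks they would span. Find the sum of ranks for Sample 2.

43

Sorted (descending): 4.7, 3.6, 3.5, 3.2, 3.1, 3.1, 2.4, 2.2, 2.2, 2.2, 2, 1.5
The 2 values of 3.1 occupy positions 5–6 → average rank (5+6)/2 = 5.5.
The 3 values of 2.2 occupy positions 8–10 → average rank 9.
Sample 2 values → pooled ranks: 2.2→9, 3.2→4, 3.5→3, 2.2→9, 2.2→9, 2.4→7, 3.6→2
Rank sum = 9 + 4 + 3 + 9 + 9 + 7 + 2 = 43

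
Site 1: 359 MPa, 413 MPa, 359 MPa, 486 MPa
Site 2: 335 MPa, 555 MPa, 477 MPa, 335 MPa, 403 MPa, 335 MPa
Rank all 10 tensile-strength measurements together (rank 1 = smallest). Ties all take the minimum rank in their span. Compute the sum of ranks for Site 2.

27

Sorted (ascending): 335, 335, 335, 359, 359, 403, 413, 477, 486, 555
The 3 values of 335 occupy positions 1–3 → each gets rank 1.
The 2 values of 359 occupy positions 4–5 → each gets rank 4.
Site 2 values → pooled ranks: 335→1, 555→10, 477→8, 335→1, 403→6, 335→1
Rank sum = 1 + 10 + 8 + 1 + 6 + 1 = 27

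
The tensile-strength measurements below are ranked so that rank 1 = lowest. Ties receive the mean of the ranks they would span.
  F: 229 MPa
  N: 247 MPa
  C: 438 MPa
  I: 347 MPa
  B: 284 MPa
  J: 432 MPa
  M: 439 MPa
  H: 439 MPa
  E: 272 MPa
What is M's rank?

8.5

Sorted (ascending): 229, 247, 272, 284, 347, 432, 438, 439, 439
The 2 values of 439 occupy positions 8–9 → average rank (8+9)/2 = 8.5.
M has value 439 MPa → rank 8.5.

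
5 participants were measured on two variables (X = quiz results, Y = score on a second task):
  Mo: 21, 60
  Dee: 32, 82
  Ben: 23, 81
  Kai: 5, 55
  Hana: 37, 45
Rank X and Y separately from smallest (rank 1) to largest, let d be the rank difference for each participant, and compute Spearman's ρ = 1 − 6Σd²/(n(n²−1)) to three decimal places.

0.000

Ranks of variable 1: 2, 4, 3, 1, 5
Ranks of variable 2: 3, 5, 4, 2, 1
d = r₁ − r₂: -1, -1, -1, -1, 4
d²: 1, 1, 1, 1, 16; Σd² = 20
ρ = 1 − 6·20/(5·24) = 1 − 120/120 = 0.000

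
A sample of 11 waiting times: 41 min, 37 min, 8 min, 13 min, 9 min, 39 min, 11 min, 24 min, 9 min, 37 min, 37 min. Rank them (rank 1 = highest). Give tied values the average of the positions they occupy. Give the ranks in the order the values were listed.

Sorted (descending): 41, 39, 37, 37, 37, 24, 13, 11, 9, 9, 8
The 3 values of 37 occupy positions 3–5 → average rank 4.
The 2 values of 9 occupy positions 9–10 → average rank (9+10)/2 = 9.5.

1, 4, 11, 7, 9.5, 2, 8, 6, 9.5, 4, 4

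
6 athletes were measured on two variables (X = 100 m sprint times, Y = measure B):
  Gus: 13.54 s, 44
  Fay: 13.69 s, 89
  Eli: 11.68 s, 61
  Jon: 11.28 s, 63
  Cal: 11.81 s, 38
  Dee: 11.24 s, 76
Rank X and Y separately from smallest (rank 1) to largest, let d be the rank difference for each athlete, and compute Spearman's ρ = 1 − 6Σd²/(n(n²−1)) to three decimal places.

-0.086

Ranks of variable 1: 5, 6, 3, 2, 4, 1
Ranks of variable 2: 2, 6, 3, 4, 1, 5
d = r₁ − r₂: 3, 0, 0, -2, 3, -4
d²: 9, 0, 0, 4, 9, 16; Σd² = 38
ρ = 1 − 6·38/(6·35) = 1 − 228/210 = -0.086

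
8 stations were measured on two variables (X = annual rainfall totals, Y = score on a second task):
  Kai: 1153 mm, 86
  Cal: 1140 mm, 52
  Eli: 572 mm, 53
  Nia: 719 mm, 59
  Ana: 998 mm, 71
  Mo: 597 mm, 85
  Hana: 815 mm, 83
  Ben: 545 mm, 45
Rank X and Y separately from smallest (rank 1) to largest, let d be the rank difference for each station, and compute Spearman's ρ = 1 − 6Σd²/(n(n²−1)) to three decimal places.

Ranks of variable 1: 8, 7, 2, 4, 6, 3, 5, 1
Ranks of variable 2: 8, 2, 3, 4, 5, 7, 6, 1
d = r₁ − r₂: 0, 5, -1, 0, 1, -4, -1, 0
d²: 0, 25, 1, 0, 1, 16, 1, 0; Σd² = 44
ρ = 1 − 6·44/(8·63) = 1 − 264/504 = 0.476

0.476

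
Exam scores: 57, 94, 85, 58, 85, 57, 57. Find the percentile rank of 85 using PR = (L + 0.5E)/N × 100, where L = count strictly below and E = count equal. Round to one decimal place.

N = 7.
Strictly below 85: 4. Equal to 85: 2.
PR = (4 + 0.5·2)/7 × 100 = 71.4

71.4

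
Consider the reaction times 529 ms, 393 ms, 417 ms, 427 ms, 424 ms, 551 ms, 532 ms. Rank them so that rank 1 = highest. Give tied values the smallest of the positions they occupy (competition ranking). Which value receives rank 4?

Sorted (descending): 551, 532, 529, 427, 424, 417, 393
No ties — each value takes its position as its rank.
Rank 4 → value 427.

427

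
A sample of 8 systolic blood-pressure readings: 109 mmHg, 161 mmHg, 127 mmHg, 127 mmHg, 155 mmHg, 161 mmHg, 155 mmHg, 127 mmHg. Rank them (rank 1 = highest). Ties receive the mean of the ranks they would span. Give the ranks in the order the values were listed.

Sorted (descending): 161, 161, 155, 155, 127, 127, 127, 109
The 2 values of 161 occupy positions 1–2 → average rank (1+2)/2 = 1.5.
The 2 values of 155 occupy positions 3–4 → average rank (3+4)/2 = 3.5.
The 3 values of 127 occupy positions 5–7 → average rank 6.

8, 1.5, 6, 6, 3.5, 1.5, 3.5, 6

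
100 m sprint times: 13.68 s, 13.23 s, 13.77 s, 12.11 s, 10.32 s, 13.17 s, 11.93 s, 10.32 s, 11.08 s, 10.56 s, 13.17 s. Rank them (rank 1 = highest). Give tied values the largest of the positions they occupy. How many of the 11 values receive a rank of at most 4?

Sorted (descending): 13.77, 13.68, 13.23, 13.17, 13.17, 12.11, 11.93, 11.08, 10.56, 10.32, 10.32
The 2 values of 13.17 occupy positions 4–5 → each gets rank 5.
The 2 values of 10.32 occupy positions 10–11 → each gets rank 11.
Ranks ≤ 4: {1, 2, 3} → 3 values.

3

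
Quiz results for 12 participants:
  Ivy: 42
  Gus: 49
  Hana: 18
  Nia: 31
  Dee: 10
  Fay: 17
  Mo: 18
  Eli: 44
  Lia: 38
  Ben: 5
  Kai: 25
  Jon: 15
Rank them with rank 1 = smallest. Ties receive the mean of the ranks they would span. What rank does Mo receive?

5.5

Sorted (ascending): 5, 10, 15, 17, 18, 18, 25, 31, 38, 42, 44, 49
The 2 values of 18 occupy positions 5–6 → average rank (5+6)/2 = 5.5.
Mo has value 18 → rank 5.5.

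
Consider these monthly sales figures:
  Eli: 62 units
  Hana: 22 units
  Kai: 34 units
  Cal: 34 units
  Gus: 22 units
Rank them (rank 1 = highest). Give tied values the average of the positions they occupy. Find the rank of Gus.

4.5

Sorted (descending): 62, 34, 34, 22, 22
The 2 values of 34 occupy positions 2–3 → average rank (2+3)/2 = 2.5.
The 2 values of 22 occupy positions 4–5 → average rank (4+5)/2 = 4.5.
Gus has value 22 units → rank 4.5.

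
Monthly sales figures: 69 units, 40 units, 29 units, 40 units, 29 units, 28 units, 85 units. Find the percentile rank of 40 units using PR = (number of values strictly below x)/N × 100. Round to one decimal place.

N = 7.
Strictly below 40: 3. Equal to 40: 2.
PR = 3/7 × 100 = 42.9

42.9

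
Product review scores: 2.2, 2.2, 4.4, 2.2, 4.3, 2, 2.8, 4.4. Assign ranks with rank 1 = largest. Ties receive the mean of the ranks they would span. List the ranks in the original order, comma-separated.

Sorted (descending): 4.4, 4.4, 4.3, 2.8, 2.2, 2.2, 2.2, 2
The 2 values of 4.4 occupy positions 1–2 → average rank (1+2)/2 = 1.5.
The 3 values of 2.2 occupy positions 5–7 → average rank 6.

6, 6, 1.5, 6, 3, 8, 4, 1.5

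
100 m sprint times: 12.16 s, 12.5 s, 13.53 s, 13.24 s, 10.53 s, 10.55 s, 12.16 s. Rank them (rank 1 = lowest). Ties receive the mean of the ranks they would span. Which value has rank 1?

10.53

Sorted (ascending): 10.53, 10.55, 12.16, 12.16, 12.5, 13.24, 13.53
The 2 values of 12.16 occupy positions 3–4 → average rank (3+4)/2 = 3.5.
Rank 1 → value 10.53.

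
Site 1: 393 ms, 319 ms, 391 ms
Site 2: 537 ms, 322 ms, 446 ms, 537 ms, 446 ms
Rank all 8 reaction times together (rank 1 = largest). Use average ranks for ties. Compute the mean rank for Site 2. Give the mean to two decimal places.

3.40

Sorted (descending): 537, 537, 446, 446, 393, 391, 322, 319
The 2 values of 537 occupy positions 1–2 → average rank (1+2)/2 = 1.5.
The 2 values of 446 occupy positions 3–4 → average rank (3+4)/2 = 3.5.
Site 2 values → pooled ranks: 537→1.5, 322→7, 446→3.5, 537→1.5, 446→3.5
Mean rank = (1.5 + 7 + 3.5 + 1.5 + 3.5) / 5 = 3.40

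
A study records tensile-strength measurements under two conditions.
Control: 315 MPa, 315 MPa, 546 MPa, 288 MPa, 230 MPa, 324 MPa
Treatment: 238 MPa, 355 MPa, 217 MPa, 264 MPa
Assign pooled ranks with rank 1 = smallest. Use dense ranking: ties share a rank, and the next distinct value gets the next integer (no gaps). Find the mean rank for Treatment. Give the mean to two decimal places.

Sorted (ascending): 217, 230, 238, 264, 288, 315, 315, 324, 355, 546
The 2 values of 315 share dense rank 6.
Remaining distinct values take the next consecutive integers.
Treatment values → pooled ranks: 238→3, 355→8, 217→1, 264→4
Mean rank = (3 + 8 + 1 + 4) / 4 = 4.00

4.00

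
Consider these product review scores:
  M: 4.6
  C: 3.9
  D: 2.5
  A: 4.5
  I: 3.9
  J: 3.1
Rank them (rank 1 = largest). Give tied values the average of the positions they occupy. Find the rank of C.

Sorted (descending): 4.6, 4.5, 3.9, 3.9, 3.1, 2.5
The 2 values of 3.9 occupy positions 3–4 → average rank (3+4)/2 = 3.5.
C has value 3.9 → rank 3.5.

3.5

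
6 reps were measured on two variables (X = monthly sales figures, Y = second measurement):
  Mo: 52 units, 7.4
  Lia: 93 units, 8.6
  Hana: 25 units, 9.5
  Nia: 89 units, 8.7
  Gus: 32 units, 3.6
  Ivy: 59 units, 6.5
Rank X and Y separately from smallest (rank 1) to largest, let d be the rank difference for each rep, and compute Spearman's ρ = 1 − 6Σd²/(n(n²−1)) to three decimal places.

0.029

Ranks of variable 1: 3, 6, 1, 5, 2, 4
Ranks of variable 2: 3, 4, 6, 5, 1, 2
d = r₁ − r₂: 0, 2, -5, 0, 1, 2
d²: 0, 4, 25, 0, 1, 4; Σd² = 34
ρ = 1 − 6·34/(6·35) = 1 − 204/210 = 0.029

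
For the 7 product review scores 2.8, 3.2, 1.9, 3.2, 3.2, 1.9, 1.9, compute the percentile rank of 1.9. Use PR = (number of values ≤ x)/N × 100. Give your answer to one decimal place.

42.9

N = 7.
Strictly below 1.9: 0. Equal to 1.9: 3.
PR = 3/7 × 100 = 42.9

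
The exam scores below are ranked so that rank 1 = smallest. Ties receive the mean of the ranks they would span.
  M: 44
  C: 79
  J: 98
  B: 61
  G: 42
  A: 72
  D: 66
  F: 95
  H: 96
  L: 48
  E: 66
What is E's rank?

5.5

Sorted (ascending): 42, 44, 48, 61, 66, 66, 72, 79, 95, 96, 98
The 2 values of 66 occupy positions 5–6 → average rank (5+6)/2 = 5.5.
E has value 66 → rank 5.5.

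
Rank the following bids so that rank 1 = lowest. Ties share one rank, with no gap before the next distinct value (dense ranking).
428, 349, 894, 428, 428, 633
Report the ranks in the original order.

Sorted (ascending): 349, 428, 428, 428, 633, 894
The 3 values of 428 share dense rank 2.
Remaining distinct values take the next consecutive integers.

2, 1, 4, 2, 2, 3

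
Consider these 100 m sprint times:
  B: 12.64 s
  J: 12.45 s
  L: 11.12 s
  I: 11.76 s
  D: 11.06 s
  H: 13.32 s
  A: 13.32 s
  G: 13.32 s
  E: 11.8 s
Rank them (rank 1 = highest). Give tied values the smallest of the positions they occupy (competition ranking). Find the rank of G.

Sorted (descending): 13.32, 13.32, 13.32, 12.64, 12.45, 11.8, 11.76, 11.12, 11.06
The 3 values of 13.32 occupy positions 1–3 → each gets rank 1.
G has value 13.32 s → rank 1.

1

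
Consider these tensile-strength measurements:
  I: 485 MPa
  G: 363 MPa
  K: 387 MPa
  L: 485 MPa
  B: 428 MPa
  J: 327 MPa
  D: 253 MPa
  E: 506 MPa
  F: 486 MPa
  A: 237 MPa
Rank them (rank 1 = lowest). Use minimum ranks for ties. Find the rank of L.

Sorted (ascending): 237, 253, 327, 363, 387, 428, 485, 485, 486, 506
The 2 values of 485 occupy positions 7–8 → each gets rank 7.
L has value 485 MPa → rank 7.

7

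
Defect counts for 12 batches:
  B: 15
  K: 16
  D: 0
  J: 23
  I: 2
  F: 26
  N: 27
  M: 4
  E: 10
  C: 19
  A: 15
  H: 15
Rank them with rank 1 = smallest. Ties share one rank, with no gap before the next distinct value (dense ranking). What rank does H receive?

Sorted (ascending): 0, 2, 4, 10, 15, 15, 15, 16, 19, 23, 26, 27
The 3 values of 15 share dense rank 5.
Remaining distinct values take the next consecutive integers.
H has value 15 → rank 5.

5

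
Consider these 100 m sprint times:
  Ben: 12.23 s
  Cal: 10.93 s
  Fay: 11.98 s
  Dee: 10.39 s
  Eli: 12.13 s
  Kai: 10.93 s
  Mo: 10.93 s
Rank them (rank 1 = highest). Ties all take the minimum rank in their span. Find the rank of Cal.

Sorted (descending): 12.23, 12.13, 11.98, 10.93, 10.93, 10.93, 10.39
The 3 values of 10.93 occupy positions 4–6 → each gets rank 4.
Cal has value 10.93 s → rank 4.

4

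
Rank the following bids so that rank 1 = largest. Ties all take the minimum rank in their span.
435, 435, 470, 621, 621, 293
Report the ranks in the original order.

Sorted (descending): 621, 621, 470, 435, 435, 293
The 2 values of 621 occupy positions 1–2 → each gets rank 1.
The 2 values of 435 occupy positions 4–5 → each gets rank 4.

4, 4, 3, 1, 1, 6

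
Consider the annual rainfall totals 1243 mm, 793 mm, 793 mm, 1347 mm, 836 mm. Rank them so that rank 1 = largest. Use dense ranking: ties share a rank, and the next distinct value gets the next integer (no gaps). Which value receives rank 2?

1243

Sorted (descending): 1347, 1243, 836, 793, 793
The 2 values of 793 share dense rank 4.
Remaining distinct values take the next consecutive integers.
Rank 2 → value 1243.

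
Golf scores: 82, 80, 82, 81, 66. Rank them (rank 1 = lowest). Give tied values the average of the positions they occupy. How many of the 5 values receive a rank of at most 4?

3

Sorted (ascending): 66, 80, 81, 82, 82
The 2 values of 82 occupy positions 4–5 → average rank (4+5)/2 = 4.5.
Ranks ≤ 4: {1, 2, 3} → 3 values.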